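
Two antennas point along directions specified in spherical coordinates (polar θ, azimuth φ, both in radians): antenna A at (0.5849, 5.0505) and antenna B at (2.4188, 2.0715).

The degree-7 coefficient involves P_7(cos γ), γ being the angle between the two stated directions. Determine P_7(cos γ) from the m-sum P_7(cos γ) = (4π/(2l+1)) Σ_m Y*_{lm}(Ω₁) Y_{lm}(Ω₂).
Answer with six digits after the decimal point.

-0.636537

Term-by-term m-sum for l=7 (normalisation 4π/15 = 0.837758):
  m=-7: (-0.00547 - 0.00559j) × (-0.00985 - 0.02590j) = -0.00009 + 0.00020j  (running Σ = -0.00009 + 0.00020j)
  m=-6: (0.01953 - 0.03964j) × (-0.11644 - 0.01610j) = -0.00291 + 0.00430j  (running Σ = -0.00300 + 0.00450j)
  m=-5: (0.15022 + 0.01808j) × (-0.17471 + 0.23560j) = -0.03050 + 0.03223j  (running Σ = -0.03351 + 0.03673j)
  m=-4: (0.07436 + 0.33510j) × (0.19023 + 0.41259j) = -0.12411 + 0.09443j  (running Σ = -0.15762 + 0.13115j)
  m=-3: (-0.41463 + 0.25792j) × (0.35510 + 0.02443j) = -0.15353 + 0.08146j  (running Σ = -0.31116 + 0.21261j)
  m=-2: (-0.23687 - 0.19008j) × (-0.04517 + 0.07056j) = 0.02411 - 0.00813j  (running Σ = -0.28704 + 0.20448j)
  m=-1: (-0.07305 + 0.20775j) × (0.18924 + 0.34581j) = -0.08567 + 0.01405j  (running Σ = -0.37271 + 0.21853j)
  m=0: (-0.38712 + 0.00000j) × (0.03717 + 0.00000j) = -0.01439 + 0.00000j  (running Σ = -0.38710 + 0.21853j)
  m=1: (0.07305 + 0.20775j) × (-0.18924 + 0.34581j) = -0.08567 - 0.01405j  (running Σ = -0.47277 + 0.20448j)
  m=2: (-0.23687 + 0.19008j) × (-0.04517 - 0.07056j) = 0.02411 + 0.00813j  (running Σ = -0.44866 + 0.21261j)
  m=3: (0.41463 + 0.25792j) × (-0.35510 + 0.02443j) = -0.15353 - 0.08146j  (running Σ = -0.60219 + 0.13115j)
  m=4: (0.07436 - 0.33510j) × (0.19023 - 0.41259j) = -0.12411 - 0.09443j  (running Σ = -0.72630 + 0.03673j)
  m=5: (-0.15022 + 0.01808j) × (0.17471 + 0.23560j) = -0.03050 - 0.03223j  (running Σ = -0.75681 + 0.00450j)
  m=6: (0.01953 + 0.03964j) × (-0.11644 + 0.01610j) = -0.00291 - 0.00430j  (running Σ = -0.75972 + 0.00020j)
  m=7: (0.00547 - 0.00559j) × (0.00985 - 0.02590j) = -0.00009 - 0.00020j  (running Σ = -0.75981 - 0.00000j)
Total Σ_m = -0.75981 - 0.00000j. Multiply by 0.837758: -0.63654 - 0.00000j. P_7(cos γ) = -0.636537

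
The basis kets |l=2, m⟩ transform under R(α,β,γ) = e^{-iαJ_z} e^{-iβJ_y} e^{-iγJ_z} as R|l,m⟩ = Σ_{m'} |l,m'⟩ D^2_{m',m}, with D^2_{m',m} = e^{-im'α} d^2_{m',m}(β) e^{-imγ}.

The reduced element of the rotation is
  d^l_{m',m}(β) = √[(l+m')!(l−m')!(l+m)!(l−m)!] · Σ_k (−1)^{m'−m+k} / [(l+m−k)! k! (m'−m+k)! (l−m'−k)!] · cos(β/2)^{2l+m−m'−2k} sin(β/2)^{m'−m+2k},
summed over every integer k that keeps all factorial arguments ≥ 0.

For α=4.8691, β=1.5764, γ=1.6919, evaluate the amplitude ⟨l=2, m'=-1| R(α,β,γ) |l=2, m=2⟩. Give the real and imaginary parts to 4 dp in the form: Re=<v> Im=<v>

D^2_{-1,2}(4.8691,1.5764,1.6919) = e^{-i·-1·4.8691}·d^2_{-1,2}(1.5764)·e^{-i·2·1.6919}. Compute d first:
c=cos(1.576400/2)=0.705123, s=sin(1.576400/2)=0.709085; N=√[1·6·24·1]=12.000000
The bounds max(0,m−m')=3 and min(l+m,l−m')=3 give 1 term
  k=3: (−1)^0·12.0000/(6)·0.7051^1·0.7091^3 = +0.502794
d^2_{-1,2}(1.5764) = +0.502794
Phases: e^{-i·(-1)·4.8691}=+0.156070-0.987746i, e^{-i·(2)·1.6919}=-0.970811+0.239846i ⇒ D=+0.042935+0.500957i

Re=0.0429 Im=0.5010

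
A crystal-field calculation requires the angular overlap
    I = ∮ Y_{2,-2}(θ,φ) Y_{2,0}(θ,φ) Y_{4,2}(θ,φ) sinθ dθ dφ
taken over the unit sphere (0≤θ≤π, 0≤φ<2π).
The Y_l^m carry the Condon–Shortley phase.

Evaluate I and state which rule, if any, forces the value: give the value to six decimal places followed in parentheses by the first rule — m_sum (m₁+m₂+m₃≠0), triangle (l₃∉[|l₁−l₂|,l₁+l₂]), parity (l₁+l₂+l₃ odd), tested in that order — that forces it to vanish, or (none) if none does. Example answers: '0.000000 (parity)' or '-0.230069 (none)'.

0.156078 (none)

Checks pass: Σm=0; 8 even; l₃=4∈[0,4].
(2·2+1)(2·2+1)(2·4+1) = 225
Δ: 0! 4! 4! / 9! → 1/630
sum: t=0:+1/16 = 1/16
3j²(2 2 4; 0 0 0) = Δ·Π!·Σ² = 2/35  (sign +1)
sum: t=0:+1/96 = 1/96
3j²(2 2 4; -2 0 2) = Δ·Π!·Σ² = 1/42  (sign +1)
combine: 4πI² = 225·2/35·1/42 = 15/49
take √, sign +1: I = 0.15607835
No selection rule forces the value: the integral is nonzero (none).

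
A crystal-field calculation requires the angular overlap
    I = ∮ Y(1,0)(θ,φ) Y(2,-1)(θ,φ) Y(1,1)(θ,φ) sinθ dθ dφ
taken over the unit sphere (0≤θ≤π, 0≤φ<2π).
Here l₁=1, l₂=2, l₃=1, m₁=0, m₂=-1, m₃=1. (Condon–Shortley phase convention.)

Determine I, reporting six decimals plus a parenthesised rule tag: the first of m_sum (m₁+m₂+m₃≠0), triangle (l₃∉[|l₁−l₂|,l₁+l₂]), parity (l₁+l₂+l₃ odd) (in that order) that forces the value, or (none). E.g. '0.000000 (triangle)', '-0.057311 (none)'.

Checks pass: Σm=0; 4 even; l₃=1∈[1,3].
(2·1+1)(2·2+1)(2·1+1) = 45
Δ: 2! 0! 2! / 5! → 1/30
sum: t=1:−1/1 = -1/1
3j²(1 2 1; 0 0 0) = Δ·Π!·Σ² = 2/15  (sign +1)
sum: t=1:−1/2 = -1/2
3j²(1 2 1; 0 -1 1) = Δ·Π!·Σ² = 1/10  (sign -1)
combine: 4πI² = 45·2/15·1/10 = 3/5
take √, sign -1: I = -0.21850969
No selection rule forces the value: the integral is nonzero (none).

-0.218510 (none)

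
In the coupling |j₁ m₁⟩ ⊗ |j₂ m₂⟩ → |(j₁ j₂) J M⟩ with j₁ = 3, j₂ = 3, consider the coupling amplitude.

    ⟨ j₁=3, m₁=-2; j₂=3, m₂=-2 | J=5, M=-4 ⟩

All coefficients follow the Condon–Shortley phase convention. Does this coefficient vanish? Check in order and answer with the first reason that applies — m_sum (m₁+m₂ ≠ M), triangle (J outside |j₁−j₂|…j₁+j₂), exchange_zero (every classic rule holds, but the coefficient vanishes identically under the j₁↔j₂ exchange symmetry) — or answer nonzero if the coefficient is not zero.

m-sum: m₁+m₂ = -2+(-2) = -4, M = -4  ✓
triangle: |j₁−j₂| = 0 ≤ J = 5 ≤ j₁+j₂ = 6  ✓
exchange: j₁=j₂ and m₁=m₂, and (−1)^(j₁+j₂−J) = (−1)^1 = −1 forces ⟨j₁m₁;j₂m₂|JM⟩ = −⟨j₂m₂;j₁m₁|JM⟩ = −⟨j₁m₁;j₂m₂|JM⟩ ⇒ the coefficient vanishes identically
Racah sum check: Σ_k collapses to 0 ⇒ CG = 0

exchange_zero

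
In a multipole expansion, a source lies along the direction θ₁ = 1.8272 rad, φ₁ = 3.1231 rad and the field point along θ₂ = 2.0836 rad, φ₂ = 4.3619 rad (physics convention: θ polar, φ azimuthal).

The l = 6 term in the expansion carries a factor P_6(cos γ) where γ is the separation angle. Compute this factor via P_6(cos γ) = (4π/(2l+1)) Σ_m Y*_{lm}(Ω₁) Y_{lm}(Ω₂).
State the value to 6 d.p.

Term-by-term m-sum for l=6 (normalisation 4π/13 = 0.966644):
  [-6]  conj(Y_{6,-6})(Ω₁) = 0.39331 - 0.04382j ; Y_{6,-6}(Ω₂) = 0.10729 - 0.18223j ; Δ = 0.03421 - 0.07637j
  [-5]  conj(Y_{6,-5})(Ω₁) = 0.35788 - 0.03319j ; Y_{6,-5}(Ω₂) = 0.40567 + 0.07451j ; Δ = 0.14765 + 0.01320j
  [-4]  conj(Y_{6,-4})(Ω₁) = -0.09113 + 0.00675j ; Y_{6,-4}(Ω₂) = 0.05696 + 0.33412j ; Δ = -0.00745 - 0.03006j
  [-3]  conj(Y_{6,-3})(Ω₁) = -0.34225 + 0.01901j ; Y_{6,-3}(Ω₂) = 0.06465 - 0.03696j ; Δ = -0.02142 + 0.01388j
  [-2]  conj(Y_{6,-2})(Ω₁) = -0.00645 + 0.00024j ; Y_{6,-2}(Ω₂) = 0.26850 + 0.22660j ; Δ = -0.00178 - 0.00140j
  [-1]  conj(Y_{6,-1})(Ω₁) = 0.32406 - 0.00599j ; Y_{6,-1}(Ω₂) = -0.01870 + 0.05115j ; Δ = -0.00575 + 0.01669j
  [+0]  conj(Y_{6,0})(Ω₁) = 0.03252 + 0.00000j ; Y_{6,0}(Ω₂) = 0.33341 + 0.00000j ; Δ = 0.01084 + 0.00000j
  [+1]  conj(Y_{6,1})(Ω₁) = -0.32406 - 0.00599j ; Y_{6,1}(Ω₂) = 0.01870 + 0.05115j ; Δ = -0.00575 - 0.01669j
  [+2]  conj(Y_{6,2})(Ω₁) = -0.00645 - 0.00024j ; Y_{6,2}(Ω₂) = 0.26850 - 0.22660j ; Δ = -0.00178 + 0.00140j
  [+3]  conj(Y_{6,3})(Ω₁) = 0.34225 + 0.01901j ; Y_{6,3}(Ω₂) = -0.06465 - 0.03696j ; Δ = -0.02142 - 0.01388j
  [+4]  conj(Y_{6,4})(Ω₁) = -0.09113 - 0.00675j ; Y_{6,4}(Ω₂) = 0.05696 - 0.33412j ; Δ = -0.00745 + 0.03006j
  [+5]  conj(Y_{6,5})(Ω₁) = -0.35788 - 0.03319j ; Y_{6,5}(Ω₂) = -0.40567 + 0.07451j ; Δ = 0.14765 - 0.01320j
  [+6]  conj(Y_{6,6})(Ω₁) = 0.39331 + 0.04382j ; Y_{6,6}(Ω₂) = 0.10729 + 0.18223j ; Δ = 0.03421 + 0.07637j
Σ over m = 0.30176 + 0.00000j; ×(4π/13) → 0.29169 + 0.00000j. Real part: 0.291694

0.291694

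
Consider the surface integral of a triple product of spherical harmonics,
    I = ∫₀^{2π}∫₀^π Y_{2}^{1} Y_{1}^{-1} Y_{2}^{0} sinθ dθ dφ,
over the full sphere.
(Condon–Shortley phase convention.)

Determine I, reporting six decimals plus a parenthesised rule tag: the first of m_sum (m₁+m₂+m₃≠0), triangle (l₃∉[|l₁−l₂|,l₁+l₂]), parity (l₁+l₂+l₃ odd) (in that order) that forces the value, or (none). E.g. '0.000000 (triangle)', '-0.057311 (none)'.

L=5 odd ⇒ parity kills the (l;000) factor ⇒ I = 0

0.000000 (parity)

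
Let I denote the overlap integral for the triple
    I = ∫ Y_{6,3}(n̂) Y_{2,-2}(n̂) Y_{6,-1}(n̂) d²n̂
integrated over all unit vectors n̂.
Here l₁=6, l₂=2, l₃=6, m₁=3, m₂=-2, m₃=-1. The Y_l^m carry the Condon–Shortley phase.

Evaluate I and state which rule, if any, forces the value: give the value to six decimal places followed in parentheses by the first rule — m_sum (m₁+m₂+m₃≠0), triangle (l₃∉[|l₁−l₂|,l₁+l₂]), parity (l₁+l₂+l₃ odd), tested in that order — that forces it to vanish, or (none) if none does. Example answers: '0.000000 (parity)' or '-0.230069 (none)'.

m-sum 0 ✓  L=14 even ✓  4≤6≤8 ✓
Π(2lᵢ+1) = 13×5×13 = 845
triangle coeff Δ(6,2,6) = 1/90090
Σ_t [0,2]: t=0:+1/69120 t=1:−1/14400 t=2:+1/69120 = -7/172800
(3j)²=14/715 [(6 2 6; 0 0 0)], sign=-1
Σ_t [0,0]: t=0:+1/120960 = 1/120960
(3j)²=24/1001 [(6 2 6; 3 -2 -1)], sign=-1
⇒ 4πI² = 48/121
I = (+1)√(48/121/(4π)) = 0.17767364
No selection rule forces the value: the integral is nonzero (none).

0.177674 (none)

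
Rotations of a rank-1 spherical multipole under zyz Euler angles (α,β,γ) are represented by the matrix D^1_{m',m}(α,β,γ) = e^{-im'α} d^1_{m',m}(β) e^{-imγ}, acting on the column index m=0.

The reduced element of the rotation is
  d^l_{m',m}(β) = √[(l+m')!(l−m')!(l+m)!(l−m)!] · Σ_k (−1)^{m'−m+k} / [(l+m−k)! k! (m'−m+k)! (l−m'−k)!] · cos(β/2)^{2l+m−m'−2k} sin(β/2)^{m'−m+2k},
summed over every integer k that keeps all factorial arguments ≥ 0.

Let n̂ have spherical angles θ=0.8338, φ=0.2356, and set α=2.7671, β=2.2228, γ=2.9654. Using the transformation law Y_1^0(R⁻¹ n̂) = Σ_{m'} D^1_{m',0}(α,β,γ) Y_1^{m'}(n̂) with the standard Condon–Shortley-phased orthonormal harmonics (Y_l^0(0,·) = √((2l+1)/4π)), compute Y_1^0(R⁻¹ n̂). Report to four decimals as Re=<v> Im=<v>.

Need the full column D^1_{m',0} for m'=−1..1 at α=2.7671, β=2.2228, γ=2.9654.
cos(β/2)=0.443407, sin(β/2)=0.896320
d^1_{-1,0}: single k=1 term ⇒ +0.562058;  D = -0.523103+0.205601i
d^1_{0,0}: k∈[0..1] ⇒ +0.196610 -0.803390 = -0.606780;  D = -0.606780+0.000000i
d^1_{1,0}: single k=0 term ⇒ -0.562058;  D = +0.523103+0.205601i
Y_1^{m'}(θ=0.8338,φ=0.2356) and Σ D·Y over m':
  (-0.5231+0.2056i)·(+0.2488-0.0597i)  (-0.6068+0.0000i)·(+0.3284+0.0000i)  (+0.5231+0.2056i)·(-0.2488-0.0597i)
Y_1^0(R⁻¹ n̂) = -0.434956+0.000000i

Re=-0.4350 Im=0.0000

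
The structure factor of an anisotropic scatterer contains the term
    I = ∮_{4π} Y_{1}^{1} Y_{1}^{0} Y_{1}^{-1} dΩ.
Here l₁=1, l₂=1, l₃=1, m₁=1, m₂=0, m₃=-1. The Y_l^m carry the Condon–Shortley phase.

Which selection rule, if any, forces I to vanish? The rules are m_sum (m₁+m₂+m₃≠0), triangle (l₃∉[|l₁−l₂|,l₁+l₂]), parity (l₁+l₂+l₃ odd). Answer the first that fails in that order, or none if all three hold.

parity

azimuthal sum: 1 + 0 − 1 = 0  ✓
0 ≤ 1 ≤ 2 (triangle on l)  ✓
L = 1 + 1 + 1 = 3 (odd)  ✗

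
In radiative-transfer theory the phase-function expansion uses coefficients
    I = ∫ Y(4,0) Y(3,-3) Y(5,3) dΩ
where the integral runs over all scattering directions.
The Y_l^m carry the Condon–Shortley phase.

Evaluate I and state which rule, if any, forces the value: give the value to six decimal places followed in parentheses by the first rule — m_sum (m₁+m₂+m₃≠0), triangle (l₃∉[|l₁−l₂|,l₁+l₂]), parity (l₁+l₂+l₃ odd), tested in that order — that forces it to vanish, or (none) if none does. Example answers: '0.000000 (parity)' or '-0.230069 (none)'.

m-sum 0 ✓  L=12 even ✓  1≤5≤7 ✓
Π(2lᵢ+1) = 9×7×11 = 693
triangle coeff Δ(4,3,5) = 1/180180
Σ_t [0,2]: t=0:+1/576 t=1:−1/144 t=2:+1/576 = -1/288
(3j)²=20/1001 [(4 3 5; 0 0 0)], sign=+1
Σ_t [0,0]: t=0:+1/2304 = 1/2304
(3j)²=5/143 [(4 3 5; 0 -3 3)], sign=+1
⇒ 4πI² = 900/1859
I = (+1)√(900/1859/(4π)) = 0.19628026
No selection rule forces the value: the integral is nonzero (none).

0.196280 (none)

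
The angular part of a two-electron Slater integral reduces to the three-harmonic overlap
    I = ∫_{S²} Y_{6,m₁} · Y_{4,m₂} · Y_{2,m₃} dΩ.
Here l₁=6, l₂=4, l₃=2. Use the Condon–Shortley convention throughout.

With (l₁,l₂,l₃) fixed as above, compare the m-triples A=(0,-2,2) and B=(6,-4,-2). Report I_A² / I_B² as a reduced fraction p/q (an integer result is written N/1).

1/33

Same 6,4,2: normalisation and zero-m 3j drop out of the ratio.
A: Δ: 8! 4! 0! / 13! → 1/6435; sum: t=2:+1/34560 = 1/34560; 3j²(6 4 2; 0 -2 2) = Δ·Π!·Σ² = 1/429  (sign +1)
B: Δ: 8! 4! 0! / 13! → 1/6435; sum: t=0:+1/967680 = 1/967680; 3j²(6 4 2; 6 -4 -2) = Δ·Π!·Σ² = 1/13  (sign +1)
I_A²/I_B² = (1/429)/(1/13) = 1/33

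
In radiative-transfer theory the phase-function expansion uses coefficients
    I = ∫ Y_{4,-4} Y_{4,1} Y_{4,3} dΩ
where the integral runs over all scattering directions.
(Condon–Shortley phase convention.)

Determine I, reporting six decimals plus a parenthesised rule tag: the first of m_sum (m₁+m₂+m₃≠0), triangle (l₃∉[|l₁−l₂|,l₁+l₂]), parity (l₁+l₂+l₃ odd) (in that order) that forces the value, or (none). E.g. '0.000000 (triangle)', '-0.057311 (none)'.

-0.168431 (none)

Checks pass: Σm=0; 12 even; l₃=4∈[0,8].
(2·4+1)(2·4+1)(2·4+1) = 729
Δ: 4! 4! 4! / 13! → 1/450450
sum: t=0:+1/13824 t=1:−1/216 t=2:+1/64 t=3:−1/216 t=4:+1/13824 = 5/768
3j²(4 4 4; 0 0 0) = Δ·Π!·Σ² = 18/1001  (sign +1)
sum: t=4:+1/3456 = 1/3456
3j²(4 4 4; -4 1 3) = Δ·Π!·Σ² = 35/1287  (sign -1)
combine: 4πI² = 729·18/1001·35/1287 = 7290/20449
take √, sign -1: I = -0.16843130
No selection rule forces the value: the integral is nonzero (none).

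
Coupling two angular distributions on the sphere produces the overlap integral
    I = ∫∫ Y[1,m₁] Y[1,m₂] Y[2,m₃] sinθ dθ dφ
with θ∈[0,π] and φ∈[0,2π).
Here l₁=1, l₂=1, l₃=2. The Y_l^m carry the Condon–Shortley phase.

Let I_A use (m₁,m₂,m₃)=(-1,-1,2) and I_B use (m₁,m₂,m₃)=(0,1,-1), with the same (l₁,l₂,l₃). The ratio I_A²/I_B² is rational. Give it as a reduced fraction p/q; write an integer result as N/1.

2/1

Shared (l₁,l₂,l₃)=(1,1,2): N and (l;000)² cancel in I_A²/I_B².
A: Δ = 0!·2!·2!/5! = 1/30; Racah Σ t=0..0: t=0:+1/4 = 1/4; ⇒ 3j(1 1 2; -1 -1 2)² = 1/5, sgn +1
B: Δ = 0!·2!·2!/5! = 1/30; Racah Σ t=0..0: t=0:+1/2 = 1/2; ⇒ 3j(1 1 2; 0 1 -1)² = 1/10, sgn -1
I_A²/I_B² = (1/5)/(1/10) = 2/1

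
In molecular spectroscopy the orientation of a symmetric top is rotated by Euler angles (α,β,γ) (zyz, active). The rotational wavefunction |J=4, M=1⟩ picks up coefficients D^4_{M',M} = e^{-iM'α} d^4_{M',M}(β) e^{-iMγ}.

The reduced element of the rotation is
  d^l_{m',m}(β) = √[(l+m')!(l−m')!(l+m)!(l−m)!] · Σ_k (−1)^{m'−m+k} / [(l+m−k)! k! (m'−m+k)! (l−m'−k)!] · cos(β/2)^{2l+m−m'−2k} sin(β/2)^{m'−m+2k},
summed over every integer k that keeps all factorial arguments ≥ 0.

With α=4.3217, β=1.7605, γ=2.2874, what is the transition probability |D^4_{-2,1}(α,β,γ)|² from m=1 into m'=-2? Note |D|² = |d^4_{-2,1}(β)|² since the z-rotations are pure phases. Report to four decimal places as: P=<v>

P=0.1414

First d^4_{-2,1}(β=1.7605), then the phase factors e^{-i(-2)α} and e^{-i(1)γ}:
With c≡cos(β/2)=0.636958 and s≡sin(β/2)=0.770898, N=[2·720·120·6]^{1/2}=1018.233765
Admissible k: 3..5 (factorial args all ≥0)
  k=3: (−1)^0·1018.2338/(72)·0.6370^5·0.7709^3 = +0.679300
  k=4: (−1)^1·1018.2338/(48)·0.6370^3·0.7709^5 = -1.492535
  k=5: (−1)^2·1018.2338/(240)·0.6370^1·0.7709^7 = +0.437247
d^4_{-2,1}(1.7605) = +0.679300 -1.492535 +0.437247 = -0.375989
|D^4_{-2,1}|² = |d^4_{-2,1}(β)|² = (-0.375989)² = 0.141368 (the z-rotation phases have unit modulus)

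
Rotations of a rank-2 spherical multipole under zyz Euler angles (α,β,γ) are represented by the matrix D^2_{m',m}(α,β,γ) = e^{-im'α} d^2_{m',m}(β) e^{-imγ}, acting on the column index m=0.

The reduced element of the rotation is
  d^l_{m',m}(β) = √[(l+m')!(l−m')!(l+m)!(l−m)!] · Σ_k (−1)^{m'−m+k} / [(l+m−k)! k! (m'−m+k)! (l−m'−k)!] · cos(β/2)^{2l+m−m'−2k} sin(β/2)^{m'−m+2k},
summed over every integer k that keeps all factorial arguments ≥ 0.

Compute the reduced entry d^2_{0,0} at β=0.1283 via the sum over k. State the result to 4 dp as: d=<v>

d=0.9754

d^2_{0,0}(β=0.1283) via the finite sum:
Half-angle: c=0.997943, s=0.064106. N=√(2·2·2·2)=4.000000
k: max(0,(0)−(0))=0 … min(2+(0),2−(0))=2
  k=0: (−1)^0·4.0000/(4)·0.9979^4·0.0641^0 = +0.991798
  k=1: (−1)^1·4.0000/(1)·0.9979^2·0.0641^2 = -0.016371
  k=2: (−1)^2·4.0000/(4)·0.9979^0·0.0641^4 = +0.000017
d^2_{0,0}(0.1283) = +0.991798 -0.016371 +0.000017 = +0.975444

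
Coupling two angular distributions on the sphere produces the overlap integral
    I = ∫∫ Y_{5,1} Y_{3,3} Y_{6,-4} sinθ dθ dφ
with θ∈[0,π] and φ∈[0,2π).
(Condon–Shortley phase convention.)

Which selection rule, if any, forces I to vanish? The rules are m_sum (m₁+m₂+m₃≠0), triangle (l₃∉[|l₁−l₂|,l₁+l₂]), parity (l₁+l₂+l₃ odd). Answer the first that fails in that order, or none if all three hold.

none

Σmᵢ = 0  ✓
l₃∈[|l₁−l₂|,l₁+l₂]=[2,8], have l₃=6  ✓
Σlᵢ = 14 ⇒ even  ✓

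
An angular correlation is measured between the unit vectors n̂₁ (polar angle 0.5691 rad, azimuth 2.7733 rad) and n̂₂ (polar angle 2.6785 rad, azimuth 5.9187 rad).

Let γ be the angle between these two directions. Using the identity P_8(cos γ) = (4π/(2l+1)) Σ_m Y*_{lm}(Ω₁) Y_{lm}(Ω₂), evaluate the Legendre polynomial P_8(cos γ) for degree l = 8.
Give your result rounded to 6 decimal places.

Expand P_8 via completeness: Σ_{m} conj(Y_{8,m}) at Ω₁ times Y_{8,m} at Ω₂ —
  term(m=-8) = 0.00000 - 0.00000j   from Y*(Ω₁)=-0.00360 - 0.00071j, Y(Ω₂)=-0.00080 + 0.00018j
  term(m=-7) = 0.00015 - 0.00000j   from Y*(Ω₁)=0.01937 + 0.01224j, Y(Ω₂)=0.00544 - 0.00364j
  term(m=-6) = 0.00293 - 0.00007j   from Y*(Ω₁)=-0.05301 - 0.07135j, Y(Ω₂)=-0.01903 + 0.02687j
  term(m=-5) = 0.02773 - 0.00053j   from Y*(Ω₁)=0.06362 + 0.22927j, Y(Ω₂)=0.02902 - 0.11289j
  term(m=-4) = 0.12821 - 0.00195j   from Y*(Ω₁)=0.04249 - 0.43383j, Y(Ω₂)=0.03313 + 0.29228j
  term(m=-3) = 0.24108 - 0.00275j   from Y*(Ω₁)=-0.21665 + 0.43086j, Y(Ω₂)=-0.22967 - 0.44404j
  term(m=-2) = 0.06479 - 0.00049j   from Y*(Ω₁)=0.10457 - 0.09483j, Y(Ω₂)=0.34235 + 0.30574j
  term(m=-1) = 0.01666 - 0.00006j   from Y*(Ω₁)=0.33845 - 0.13061j, Y(Ω₂)=0.04291 + 0.01637j
  term(m=+0) = 0.12941 + 0.00000j   from Y*(Ω₁)=-0.27286 + 0.00000j, Y(Ω₂)=-0.47426 + 0.00000j
  term(m=+1) = 0.01666 + 0.00006j   from Y*(Ω₁)=-0.33845 - 0.13061j, Y(Ω₂)=-0.04291 + 0.01637j
  term(m=+2) = 0.06479 + 0.00049j   from Y*(Ω₁)=0.10457 + 0.09483j, Y(Ω₂)=0.34235 - 0.30574j
  term(m=+3) = 0.24108 + 0.00275j   from Y*(Ω₁)=0.21665 + 0.43086j, Y(Ω₂)=0.22967 - 0.44404j
  term(m=+4) = 0.12821 + 0.00195j   from Y*(Ω₁)=0.04249 + 0.43383j, Y(Ω₂)=0.03313 - 0.29228j
  term(m=+5) = 0.02773 + 0.00053j   from Y*(Ω₁)=-0.06362 + 0.22927j, Y(Ω₂)=-0.02902 - 0.11289j
  term(m=+6) = 0.00293 + 0.00007j   from Y*(Ω₁)=-0.05301 + 0.07135j, Y(Ω₂)=-0.01903 - 0.02687j
  term(m=+7) = 0.00015 + 0.00000j   from Y*(Ω₁)=-0.01937 + 0.01224j, Y(Ω₂)=-0.00544 - 0.00364j
  term(m=+8) = 0.00000 + 0.00000j   from Y*(Ω₁)=-0.00360 + 0.00071j, Y(Ω₂)=-0.00080 - 0.00018j
Accumulated sum 1.09251 - 0.00000j; after 4π/(2l+1) scaling, 0.80758 - 0.00000j ⇒ P_8 = 0.807580

0.807580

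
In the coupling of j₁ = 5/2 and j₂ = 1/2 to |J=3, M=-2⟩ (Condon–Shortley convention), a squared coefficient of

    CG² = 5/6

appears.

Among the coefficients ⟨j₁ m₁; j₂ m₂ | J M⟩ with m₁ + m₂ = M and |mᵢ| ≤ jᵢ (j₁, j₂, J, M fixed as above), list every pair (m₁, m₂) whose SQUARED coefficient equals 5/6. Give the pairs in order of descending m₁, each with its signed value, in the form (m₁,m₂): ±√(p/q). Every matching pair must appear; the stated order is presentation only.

(-3/2,-1/2): +√(5/6)

Admissible pairs with m₁+m₂ = M = -2: (-5/2,1/2), (-3/2,-1/2)
  (m₁,m₂)=(-3/2,-1/2): CG² = 5/6, CG = +√(5/6)   ← matches the target
  (m₁,m₂)=(-5/2,1/2): CG² = 1/6, CG = +√(1/6)
Pairs with CG² = 5/6: (-3/2,-1/2): +√(5/6)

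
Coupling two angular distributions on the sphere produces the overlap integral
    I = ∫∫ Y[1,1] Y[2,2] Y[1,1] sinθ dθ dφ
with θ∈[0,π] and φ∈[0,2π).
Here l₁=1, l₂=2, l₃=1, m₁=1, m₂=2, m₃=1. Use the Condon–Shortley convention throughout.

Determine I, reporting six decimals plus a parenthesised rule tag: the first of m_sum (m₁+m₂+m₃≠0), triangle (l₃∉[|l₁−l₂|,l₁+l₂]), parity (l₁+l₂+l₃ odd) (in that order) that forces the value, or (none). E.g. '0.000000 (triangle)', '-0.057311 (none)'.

Σmᵢ = 4 ≠ 0, so the φ-integral vanishes; I = 0

0.000000 (m_sum)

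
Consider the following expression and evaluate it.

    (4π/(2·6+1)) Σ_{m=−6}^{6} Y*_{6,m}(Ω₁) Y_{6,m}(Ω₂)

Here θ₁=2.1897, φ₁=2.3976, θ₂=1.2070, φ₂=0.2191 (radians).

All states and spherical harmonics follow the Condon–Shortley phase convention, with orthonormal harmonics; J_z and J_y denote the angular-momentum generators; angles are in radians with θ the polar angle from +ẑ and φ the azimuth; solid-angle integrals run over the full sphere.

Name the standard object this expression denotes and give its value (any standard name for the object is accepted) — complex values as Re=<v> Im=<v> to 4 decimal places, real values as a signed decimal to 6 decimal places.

Legendre polynomial (addition theorem), +0.061480

This sum is the spherical-harmonic addition theorem: it equals the Legendre polynomial P_l(cos γ) of the angle γ between the two directions.
Summing Y*_{l m}(θ₁,φ₁)·Y_{l m}(θ₂,φ₂) over m ∈ [−6, 6]; prefactor 4π/(2·6+1) = 0.966644:
  m=-6: (-0.03469 + 0.13673j) × (0.08156 - 0.31134j) = 0.03974 + 0.02195j  (running Σ = 0.03974 + 0.02195j)
  m=-5: (-0.29144 + 0.19027j) × (0.19425 - 0.37744j) = 0.01520 + 0.14696j  (running Σ = 0.05494 + 0.16891j)
  m=-4: (-0.41854 - 0.06996j) × (0.06840 - 0.08213j) = -0.03437 + 0.02959j  (running Σ = 0.02057 + 0.19850j)
  m=-3: (-0.08805 - 0.11318j) × (-0.24072 + 0.18578j) = 0.04222 + 0.01089j  (running Σ = 0.06279 + 0.20939j)
  m=-2: (-0.02359 + 0.28426j) × (-0.19319 + 0.09052j) = -0.02117 - 0.05705j  (running Σ = 0.04162 + 0.15234j)
  m=-1: (-0.19463 + 0.17915j) × (0.23143 - 0.05153j) = -0.03581 + 0.05149j  (running Σ = 0.00581 + 0.20383j)
  m=0: (0.22022 + 0.00000j) × (0.23606 + 0.00000j) = 0.05198 + 0.00000j  (running Σ = 0.05779 + 0.20383j)
  m=1: (0.19463 + 0.17915j) × (-0.23143 - 0.05153j) = -0.03581 - 0.05149j  (running Σ = 0.02198 + 0.15234j)
  m=2: (-0.02359 - 0.28426j) × (-0.19319 - 0.09052j) = -0.02117 + 0.05705j  (running Σ = 0.00081 + 0.20939j)
  m=3: (0.08805 - 0.11318j) × (0.24072 + 0.18578j) = 0.04222 - 0.01089j  (running Σ = 0.04303 + 0.19850j)
  m=4: (-0.41854 + 0.06996j) × (0.06840 + 0.08213j) = -0.03437 - 0.02959j  (running Σ = 0.00866 + 0.16891j)
  m=5: (0.29144 + 0.19027j) × (-0.19425 - 0.37744j) = 0.01520 - 0.14696j  (running Σ = 0.02386 + 0.02195j)
  m=6: (-0.03469 - 0.13673j) × (0.08156 + 0.31134j) = 0.03974 - 0.02195j  (running Σ = 0.06360 - 0.00000j)
Σ over m = 0.06360 - 0.00000j; ×(4π/13) → 0.06148 - 0.00000j. Real part: 0.061480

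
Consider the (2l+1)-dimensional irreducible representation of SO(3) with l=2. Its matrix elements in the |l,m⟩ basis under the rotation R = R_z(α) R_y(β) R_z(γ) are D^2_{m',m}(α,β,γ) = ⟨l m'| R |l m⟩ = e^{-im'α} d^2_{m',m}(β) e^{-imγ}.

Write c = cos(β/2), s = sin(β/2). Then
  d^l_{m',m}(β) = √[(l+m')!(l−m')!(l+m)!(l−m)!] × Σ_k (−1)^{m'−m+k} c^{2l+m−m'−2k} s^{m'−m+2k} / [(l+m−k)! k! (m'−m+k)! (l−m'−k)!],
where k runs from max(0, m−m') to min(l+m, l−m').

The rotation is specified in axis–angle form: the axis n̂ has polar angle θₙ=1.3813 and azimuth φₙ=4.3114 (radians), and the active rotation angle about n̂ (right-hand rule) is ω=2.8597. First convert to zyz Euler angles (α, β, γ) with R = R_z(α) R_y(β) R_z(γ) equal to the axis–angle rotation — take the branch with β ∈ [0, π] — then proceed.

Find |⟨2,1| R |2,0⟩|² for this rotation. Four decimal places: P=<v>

Axis–angle → zyz. n̂ = (sinθₙcosφₙ, sinθₙsinφₙ, cosθₙ) = (-0.383342, -0.904195, +0.188364), ω = 2.8597.
R = I cosω + sinω [n̂]ₓ + (1−cosω) n̂n̂ᵀ gives
  R = [-0.672429, +0.627153, -0.393089; +0.731949, +0.642336, -0.227278; +0.109958, -0.440549, -0.890969]
β = atan2(√(R₁₃²+R₂₃²), R₃₃) = 2.670271; α = atan2(R₂₃, R₁₃) mod 2π = 3.665816; γ = atan2(R₃₂, −R₃₁) mod 2π = 4.467794
First d^2_{1,0}(β=2.6703), then the phase factors e^{-i(1)α} and e^{-i(0)γ}:
c=cos(2.670271/2)=0.233486, s=sin(2.670271/2)=0.972360; N=√[6·1·2·2]=4.898979
k∈{0,1} keeps every argument non-negative
  k=0: (−1)^1·4.8990/(2)·0.2335^3·0.9724^1 = -0.030317
  k=1: (−1)^2·4.8990/(2)·0.2335^1·0.9724^3 = +0.525796
d^2_{1,0}(2.6703) = -0.030317 +0.525796 = +0.495479
|D^2_{1,0}|² = |d^2_{1,0}(β)|² = (+0.495479)² = 0.245500 (the z-rotation phases have unit modulus)

P=0.2455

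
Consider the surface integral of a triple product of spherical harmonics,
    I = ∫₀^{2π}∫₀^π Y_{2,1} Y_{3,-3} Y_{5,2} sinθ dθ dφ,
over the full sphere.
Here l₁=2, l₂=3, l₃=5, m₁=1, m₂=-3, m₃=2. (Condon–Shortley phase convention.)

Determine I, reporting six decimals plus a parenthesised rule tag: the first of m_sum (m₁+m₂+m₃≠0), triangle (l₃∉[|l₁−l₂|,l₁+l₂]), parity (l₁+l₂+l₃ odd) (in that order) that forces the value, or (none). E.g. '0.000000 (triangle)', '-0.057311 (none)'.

0.063396 (none)

m-sum 0 ✓  L=10 even ✓  1≤5≤5 ✓
Π(2lᵢ+1) = 5×7×11 = 385
triangle coeff Δ(2,3,5) = 1/2310
Σ_t [0,0]: t=0:+1/144 = 1/144
(3j)²=10/231 [(2 3 5; 0 0 0)], sign=-1
Σ_t [0,0]: t=0:+1/4320 = 1/4320
(3j)²=1/330 [(2 3 5; 1 -3 2)], sign=-1
⇒ 4πI² = 5/99
I = (+1)√(5/99/(4π)) = 0.06339609
No selection rule forces the value: the integral is nonzero (none).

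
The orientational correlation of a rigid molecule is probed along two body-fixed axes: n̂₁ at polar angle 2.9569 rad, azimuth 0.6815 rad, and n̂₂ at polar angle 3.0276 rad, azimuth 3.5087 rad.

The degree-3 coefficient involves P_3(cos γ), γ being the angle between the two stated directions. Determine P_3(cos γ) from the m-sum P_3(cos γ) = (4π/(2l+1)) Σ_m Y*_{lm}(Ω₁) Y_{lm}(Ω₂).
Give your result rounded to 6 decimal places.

0.754317

Expand P_3 via completeness: Σ_{m} conj(Y_{3,m}) at Ω₁ times Y_{3,m} at Ω₂ —
  [-3]  conj(Y_{3,-3})(Ω₁) = -0.00118 + 0.00230j ; Y_{3,-3}(Ω₂) = -0.00028 + 0.00055j ; Δ = -0.00000 - 0.00000j
  [-2]  conj(Y_{3,-2})(Ω₁) = -0.00699 - 0.03315j ; Y_{3,-2}(Ω₂) = -0.00975 + 0.00880j ; Δ = 0.00036 + 0.00026j
  [-1]  conj(Y_{3,-1})(Ω₁) = 0.17660 + 0.14325j ; Y_{3,-1}(Ω₂) = -0.13502 + 0.05192j ; Δ = -0.03128 - 0.01017j
  [+0]  conj(Y_{3,0})(Ω₁) = -0.67180 + 0.00000j ; Y_{3,0}(Ω₂) = -0.71752 + 0.00000j ; Δ = 0.48203 + 0.00000j
  [+1]  conj(Y_{3,1})(Ω₁) = -0.17660 + 0.14325j ; Y_{3,1}(Ω₂) = 0.13502 + 0.05192j ; Δ = -0.03128 + 0.01017j
  [+2]  conj(Y_{3,2})(Ω₁) = -0.00699 + 0.03315j ; Y_{3,2}(Ω₂) = -0.00975 - 0.00880j ; Δ = 0.00036 - 0.00026j
  [+3]  conj(Y_{3,3})(Ω₁) = 0.00118 + 0.00230j ; Y_{3,3}(Ω₂) = 0.00028 + 0.00055j ; Δ = -0.00000 + 0.00000j
Total Σ_m = 0.42019 - 0.00000j. Multiply by 1.795196: 0.75432 - 0.00000j. P_3(cos γ) = 0.754317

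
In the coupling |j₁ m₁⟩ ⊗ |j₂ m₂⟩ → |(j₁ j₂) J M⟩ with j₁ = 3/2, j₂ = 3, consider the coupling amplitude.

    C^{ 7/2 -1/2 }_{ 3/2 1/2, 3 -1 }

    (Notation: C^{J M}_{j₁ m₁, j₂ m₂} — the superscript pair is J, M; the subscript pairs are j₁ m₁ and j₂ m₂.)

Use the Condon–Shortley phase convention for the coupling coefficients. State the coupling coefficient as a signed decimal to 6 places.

triangle: 1!*2!*5!/9! = 240/362880
(j±m)!: 2!*1!*2!*4!*3!*4! = 13824
prefactor² = (2J+1)*Δ*N² = 512/7
  k=0: +1/(0!*1!*1!*2!*1!*3!) = 1/12
  k=1: −1/(1!*0!*0!*1!*2!*4!) = -1/48
Σ = 1/16  ⇒  CG² = 512/7*(1/16)² = 2/7
CG = +√(2/7) = +0.534522

+0.534522  (= +√(2/7))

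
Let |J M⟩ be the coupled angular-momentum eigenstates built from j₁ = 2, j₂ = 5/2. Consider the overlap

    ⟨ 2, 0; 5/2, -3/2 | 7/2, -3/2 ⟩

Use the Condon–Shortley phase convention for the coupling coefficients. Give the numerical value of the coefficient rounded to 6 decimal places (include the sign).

+0.534522

j₁+j₂−J=1  J+j₁−j₂=3  J−j₁+j₂=4  j₁+j₂+J+1=9
(j₁±m₁, j₂±m₂, J±M) = (2,2,1,4,2,5)
P² = 512/7
sum k=0..1:
  [0] +1/12 = 1/12
  [1] −1/48 = -1/48
S = 1/16
C² = P²·S² = 2/7 ; C = +0.534522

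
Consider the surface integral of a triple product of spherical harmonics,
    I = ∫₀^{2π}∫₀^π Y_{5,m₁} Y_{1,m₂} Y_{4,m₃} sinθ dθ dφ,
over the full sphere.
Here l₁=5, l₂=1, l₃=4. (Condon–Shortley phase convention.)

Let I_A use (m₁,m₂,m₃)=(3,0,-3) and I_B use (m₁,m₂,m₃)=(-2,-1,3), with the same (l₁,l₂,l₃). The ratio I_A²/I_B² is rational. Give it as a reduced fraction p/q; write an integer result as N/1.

16/3

Shared (l₁,l₂,l₃)=(5,1,4): N and (l;000)² cancel in I_A²/I_B².
A: Δ = 2!·8!·0!/11! = 1/495; Racah Σ t=1..1: t=1:−1/5040 = -1/5040; ⇒ 3j(5 1 4; 3 0 -3)² = 16/495, sgn +1
B: Δ = 2!·8!·0!/11! = 1/495; Racah Σ t=0..0: t=0:+1/10080 = 1/10080; ⇒ 3j(5 1 4; -2 -1 3)² = 1/165, sgn -1
I_A²/I_B² = (16/495)/(1/165) = 16/3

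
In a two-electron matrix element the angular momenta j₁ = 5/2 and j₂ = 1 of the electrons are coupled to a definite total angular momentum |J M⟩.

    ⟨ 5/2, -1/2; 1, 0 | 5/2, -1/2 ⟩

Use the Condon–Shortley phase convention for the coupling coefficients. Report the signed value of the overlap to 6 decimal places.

-0.169031

triangle: 1!*4!*1!/7! = 24/5040
(j±m)!: 2!*3!*1!*1!*2!*3! = 144
prefactor² = (2J+1)*Δ*N² = 144/35
  k=0: +1/(0!*1!*3!*1!*1!*0!) = 1/6
  k=1: −1/(1!*0!*2!*0!*2!*1!) = -1/4
Σ = -1/12  ⇒  CG² = 144/35*(-1/12)² = 1/35
CG = −√(1/35) = -0.169031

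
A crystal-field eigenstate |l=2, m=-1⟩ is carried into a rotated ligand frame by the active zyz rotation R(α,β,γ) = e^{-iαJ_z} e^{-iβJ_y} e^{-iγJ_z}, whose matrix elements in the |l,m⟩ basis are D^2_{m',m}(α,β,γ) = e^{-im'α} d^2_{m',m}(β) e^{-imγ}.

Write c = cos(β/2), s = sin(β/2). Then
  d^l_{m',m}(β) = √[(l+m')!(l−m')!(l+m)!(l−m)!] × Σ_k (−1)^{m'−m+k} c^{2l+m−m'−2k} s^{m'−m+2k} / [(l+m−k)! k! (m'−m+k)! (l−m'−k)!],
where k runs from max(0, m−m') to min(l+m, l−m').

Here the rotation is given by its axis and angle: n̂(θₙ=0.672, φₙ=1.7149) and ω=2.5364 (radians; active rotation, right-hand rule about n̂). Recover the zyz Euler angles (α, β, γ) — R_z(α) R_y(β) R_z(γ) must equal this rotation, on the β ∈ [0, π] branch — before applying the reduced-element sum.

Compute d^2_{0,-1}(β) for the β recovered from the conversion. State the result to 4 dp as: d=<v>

d=-0.3438

Axis–angle → zyz. n̂ = (sinθₙcosφₙ, sinθₙsinφₙ, cosθₙ) = (-0.089402, +0.616100, +0.782578), ω = 2.5364.
R = I cosω + sinω [n̂]ₓ + (1−cosω) n̂n̂ᵀ gives
  R = [-0.807827, -0.545603, +0.223010; +0.344846, -0.130651, +0.929522; -0.478014, +0.827797, +0.293693]
β = atan2(√(R₁₃²+R₂₃²), R₃₃) = 1.272709; α = atan2(R₂₃, R₁₃) mod 2π = 1.335328; γ = atan2(R₃₂, −R₃₁) mod 2π = 1.047121
d^2_{0,-1}(β=1.2727) via the finite sum:
With c≡cos(β/2)=0.804268 and s≡sin(β/2)=0.594267, N=[2·2·1·6]^{1/2}=4.898979
Admissible k: 0..1 (factorial args all ≥0)
  k=0: (−1)^1·4.8990/(2)·0.8043^3·0.5943^1 = -0.757285
  k=1: (−1)^2·4.8990/(2)·0.8043^1·0.5943^3 = +0.413449
d^2_{0,-1}(1.2727) = -0.757285 +0.413449 = -0.343836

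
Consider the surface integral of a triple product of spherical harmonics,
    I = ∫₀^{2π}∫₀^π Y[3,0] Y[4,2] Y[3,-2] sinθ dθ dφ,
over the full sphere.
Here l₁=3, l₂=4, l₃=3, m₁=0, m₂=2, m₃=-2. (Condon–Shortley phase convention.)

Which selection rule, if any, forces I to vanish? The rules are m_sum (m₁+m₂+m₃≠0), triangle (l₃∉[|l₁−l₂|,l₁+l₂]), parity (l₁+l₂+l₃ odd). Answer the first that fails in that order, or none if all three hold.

Σmᵢ = 0  ✓
l₃∈[|l₁−l₂|,l₁+l₂]=[1,7], have l₃=3  ✓
Σlᵢ = 10 ⇒ even  ✓

none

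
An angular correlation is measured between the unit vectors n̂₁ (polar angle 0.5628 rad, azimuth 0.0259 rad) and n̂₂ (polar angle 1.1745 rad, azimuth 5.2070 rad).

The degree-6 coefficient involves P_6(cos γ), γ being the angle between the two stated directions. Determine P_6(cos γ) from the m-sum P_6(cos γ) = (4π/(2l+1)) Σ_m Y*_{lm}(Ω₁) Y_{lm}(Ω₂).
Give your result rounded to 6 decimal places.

0.272558

Summing Y*_{l m}(θ₁,φ₁)·Y_{l m}(θ₂,φ₂) over m ∈ [−6, 6]; prefactor 4π/(2·6+1) = 0.966644:
  term(m=-6) = 0.00314 + 0.00107j   from Y*(Ω₁)=0.01101 + 0.00173j, Y(Ω₂)=0.29323 + 0.05152j
  term(m=-5) = 0.01891 - 0.01844j   from Y*(Ω₁)=0.06069 + 0.00790j, Y(Ω₂)=0.26749 - 0.33865j
  term(m=-4) = -0.00982 - 0.03129j   from Y*(Ω₁)=0.19754 + 0.02054j, Y(Ω₂)=-0.06546 - 0.15157j
  term(m=-3) = 0.10797 + 0.01794j   from Y*(Ω₁)=0.40618 + 0.03162j, Y(Ω₂)=0.26764 + 0.02333j
  term(m=-2) = 0.07234 - 0.09852j   from Y*(Ω₁)=0.46387 + 0.02405j, Y(Ω₂)=0.14455 - 0.21987j
  term(m=-1) = 0.00663 + 0.01308j   from Y*(Ω₁)=0.07915 + 0.00205j, Y(Ω₂)=0.08793 + 0.16303j
  term(m=+0) = -0.11637 + 0.00000j   from Y*(Ω₁)=-0.41457 + 0.00000j, Y(Ω₂)=0.28071 + 0.00000j
  term(m=+1) = 0.00663 - 0.01308j   from Y*(Ω₁)=-0.07915 + 0.00205j, Y(Ω₂)=-0.08793 + 0.16303j
  term(m=+2) = 0.07234 + 0.09852j   from Y*(Ω₁)=0.46387 - 0.02405j, Y(Ω₂)=0.14455 + 0.21987j
  term(m=+3) = 0.10797 - 0.01794j   from Y*(Ω₁)=-0.40618 + 0.03162j, Y(Ω₂)=-0.26764 + 0.02333j
  term(m=+4) = -0.00982 + 0.03129j   from Y*(Ω₁)=0.19754 - 0.02054j, Y(Ω₂)=-0.06546 + 0.15157j
  term(m=+5) = 0.01891 + 0.01844j   from Y*(Ω₁)=-0.06069 + 0.00790j, Y(Ω₂)=-0.26749 - 0.33865j
  term(m=+6) = 0.00314 - 0.00107j   from Y*(Ω₁)=0.01101 - 0.00173j, Y(Ω₂)=0.29323 - 0.05152j
Total Σ_m = 0.28196 - 0.00000j. Multiply by 0.966644: 0.27256 - 0.00000j. P_6(cos γ) = 0.272558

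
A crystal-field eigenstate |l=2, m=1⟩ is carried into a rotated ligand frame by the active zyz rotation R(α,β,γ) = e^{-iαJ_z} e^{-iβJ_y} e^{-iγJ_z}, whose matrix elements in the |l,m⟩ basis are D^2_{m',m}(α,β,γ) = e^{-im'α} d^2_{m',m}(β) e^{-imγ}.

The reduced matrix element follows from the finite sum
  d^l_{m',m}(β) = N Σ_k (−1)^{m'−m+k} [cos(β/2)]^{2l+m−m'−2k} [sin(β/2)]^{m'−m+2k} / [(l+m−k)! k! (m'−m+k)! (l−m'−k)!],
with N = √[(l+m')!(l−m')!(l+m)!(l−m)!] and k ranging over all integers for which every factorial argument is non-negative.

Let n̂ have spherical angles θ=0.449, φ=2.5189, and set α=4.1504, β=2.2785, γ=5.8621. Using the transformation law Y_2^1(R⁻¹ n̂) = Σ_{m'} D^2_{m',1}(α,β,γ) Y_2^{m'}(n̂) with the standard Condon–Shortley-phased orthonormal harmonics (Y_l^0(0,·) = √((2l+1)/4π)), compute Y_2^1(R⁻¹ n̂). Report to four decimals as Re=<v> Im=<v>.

Need the full column D^2_{m',1} for m'=−2..2 at α=4.1504, β=2.2785, γ=5.8621.
cos(β/2)=0.418276, sin(β/2)=0.908320
d^2_{-2,1}: single k=3 term ⇒ +0.626916;  D = -0.478322+0.405256i
d^2_{-1,1}: k∈[2..3] ⇒ +0.433037 -0.680700 = -0.247663;  D = +0.034781+0.245209i
d^2_{0,1}: k∈[1..2] ⇒ +0.162818 -0.767812 = -0.604994;  D = -0.552145-0.247292i
d^2_{1,1}: k∈[0..1] ⇒ +0.030609 -0.433037 = -0.402428;  D = +0.334903-0.223133i
d^2_{2,1}: single k=0 term ⇒ -0.132940;  D = +0.003421+0.132896i
Y_2^{m'}(θ=0.449,φ=2.5189) and Σ D·Y over m':
  (-0.4783+0.4053i)·(+0.0233+0.0690i)  (+0.0348+0.2452i)·(-0.2454-0.1762i)  (-0.5521-0.2473i)·(+0.4525+0.0000i)  (+0.3349-0.2231i)·(+0.2454-0.1762i)  (+0.0034+0.1329i)·(+0.0233-0.0690i)
Y_2^1(R⁻¹ n̂) = -0.202145-0.312667i

Re=-0.2021 Im=-0.3127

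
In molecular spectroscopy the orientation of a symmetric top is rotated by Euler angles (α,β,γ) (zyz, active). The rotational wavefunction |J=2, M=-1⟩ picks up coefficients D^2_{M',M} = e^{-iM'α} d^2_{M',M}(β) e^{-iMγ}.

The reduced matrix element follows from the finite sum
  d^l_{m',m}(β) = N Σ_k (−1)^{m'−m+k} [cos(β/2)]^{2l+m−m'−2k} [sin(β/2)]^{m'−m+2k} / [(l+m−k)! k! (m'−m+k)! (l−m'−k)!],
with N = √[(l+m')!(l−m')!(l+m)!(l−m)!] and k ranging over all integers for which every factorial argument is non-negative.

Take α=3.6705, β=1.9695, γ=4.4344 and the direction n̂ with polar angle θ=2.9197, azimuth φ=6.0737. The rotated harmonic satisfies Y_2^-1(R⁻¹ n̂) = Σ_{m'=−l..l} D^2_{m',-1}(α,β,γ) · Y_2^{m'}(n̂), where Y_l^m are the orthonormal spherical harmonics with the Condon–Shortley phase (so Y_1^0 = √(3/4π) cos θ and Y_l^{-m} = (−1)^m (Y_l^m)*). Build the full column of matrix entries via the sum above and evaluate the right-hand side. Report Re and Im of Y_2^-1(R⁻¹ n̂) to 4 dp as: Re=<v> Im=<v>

Re=-0.0718 Im=-0.1563

Need the full column D^2_{m',-1} for m'=−2..2 at α=3.6705, β=1.9695, γ=4.4344.
cos(β/2)=0.553071, sin(β/2)=0.833134
d^2_{-2,-1}: single k=1 term ⇒ +0.281896;  D = +0.198216-0.200438i
d^2_{-1,-1}: k∈[0..1] ⇒ +0.093567 -0.636962 = -0.543394;  D = +0.134921-0.526378i
d^2_{0,-1}: k∈[0..1] ⇒ -0.345250 +0.783432 = +0.438181;  D = -0.120247-0.421359i
d^2_{1,-1}: k∈[0..1] ⇒ +0.636962 -0.481791 = +0.155170;  D = +0.112055+0.107338i
d^2_{2,-1}: single k=0 term ⇒ -0.639669;  D = +0.622089+0.148938i
Y_2^{m'}(θ=2.9197,φ=6.0737) and Σ D·Y over m':
  (+0.1982-0.2004i)·(+0.0171+0.0076i)  (+0.1349-0.5264i)·(-0.1622-0.0345i)  (-0.1202-0.4214i)·(+0.5850+0.0000i)  (+0.1121+0.1073i)·(+0.1622-0.0345i)  (+0.6221+0.1489i)·(+0.0171-0.0076i)
Y_2^-1(R⁻¹ n̂) = -0.071823-0.156297i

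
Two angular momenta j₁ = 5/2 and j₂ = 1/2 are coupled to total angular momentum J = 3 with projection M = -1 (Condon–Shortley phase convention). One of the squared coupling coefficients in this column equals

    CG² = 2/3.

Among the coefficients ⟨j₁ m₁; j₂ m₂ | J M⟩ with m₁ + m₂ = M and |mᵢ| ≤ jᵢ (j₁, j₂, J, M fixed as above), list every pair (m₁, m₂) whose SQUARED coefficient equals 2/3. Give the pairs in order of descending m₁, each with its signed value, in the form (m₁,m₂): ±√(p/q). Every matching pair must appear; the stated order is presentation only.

Admissible pairs with m₁+m₂ = M = -1: (-3/2,1/2), (-1/2,-1/2)
  (m₁,m₂)=(-1/2,-1/2): CG² = 2/3, CG = +√(2/3)   ← matches the target
  (m₁,m₂)=(-3/2,1/2): CG² = 1/3, CG = +√(1/3)
Pairs with CG² = 2/3: (-1/2,-1/2): +√(2/3)

(-1/2,-1/2): +√(2/3)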